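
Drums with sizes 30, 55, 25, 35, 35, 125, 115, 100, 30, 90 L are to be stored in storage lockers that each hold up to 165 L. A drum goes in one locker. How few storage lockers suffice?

Total = 125 + 115 + 100 + 90 + 55 + 35 + 35 + 30 + 30 + 25 = 640 L.
Lower bound: ⌈640/165⌉ = 4 storage lockers.
A packing using 5 storage lockers:
  locker 1: 125 + 35 = 160
  locker 2: 115 + 35 = 150
  locker 3: 100 + 55 = 155
  locker 4: 90 + 30 + 30 = 150
  locker 5: 25 = 25
No arrangement into 4 storage lockers stays within capacity, so 5 is optimal.

5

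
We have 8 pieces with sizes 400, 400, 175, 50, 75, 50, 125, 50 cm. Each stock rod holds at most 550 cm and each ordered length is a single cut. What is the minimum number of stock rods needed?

3

Total = 400 + 400 + 175 + 125 + 75 + 50 + 50 + 50 = 1325 cm.
Lower bound: ⌈1325/550⌉ = 3 stock rods.
A packing using 3 stock rods:
  stock rod 1: 400 + 125 = 525
  stock rod 2: 400 + 75 + 50 = 525
  stock rod 3: 175 + 50 + 50 = 275
This matches the lower bound, so 3 is optimal.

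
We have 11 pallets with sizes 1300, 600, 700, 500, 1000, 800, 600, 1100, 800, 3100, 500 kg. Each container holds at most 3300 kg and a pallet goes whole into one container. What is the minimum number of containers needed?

Total = 3100 + 1300 + 1100 + 1000 + 800 + 800 + 700 + 600 + 600 + 500 + 500 = 11000 kg.
Lower bound: ⌈11000/3300⌉ = 4 containers.
A packing using 4 containers:
  container 1: 3100 = 3100
  container 2: 1300 + 1100 + 800 = 3200
  container 3: 1000 + 800 + 700 + 600 = 3100
  container 4: 600 + 500 + 500 = 1600
This matches the lower bound, so 4 is optimal.

4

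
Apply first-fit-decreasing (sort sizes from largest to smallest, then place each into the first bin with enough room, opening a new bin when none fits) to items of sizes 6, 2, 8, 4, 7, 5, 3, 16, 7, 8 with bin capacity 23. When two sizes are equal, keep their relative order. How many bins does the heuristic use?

3

Sorted descending: 16, 8, 8, 7, 7, 6, 5, 4, 3, 2.
  16 → bin 1 (new)  [load 16/23]
  8 → bin 2 (new)  [load 8/23]
  8 → bin 2  [load 16/23]
  7 → bin 1  [load 23/23]
  7 → bin 2  [load 23/23]
  6 → bin 3 (new)  [load 6/23]
  5 → bin 3  [load 11/23]
  4 → bin 3  [load 15/23]
  3 → bin 3  [load 18/23]
  2 → bin 3  [load 20/23]
3 bins opened.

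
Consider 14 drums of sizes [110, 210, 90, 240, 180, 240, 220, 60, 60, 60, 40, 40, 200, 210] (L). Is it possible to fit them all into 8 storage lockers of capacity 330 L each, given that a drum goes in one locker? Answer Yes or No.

Yes

A valid assignment using 7 storage lockers:
  locker 1: 240 + 90 = 330
  locker 2: 240 + 60 = 300
  locker 3: 220 + 110 = 330
  locker 4: 210 + 60 + 60 = 330
  locker 5: 210 + 40 + 40 = 290
  locker 6: 200 = 200
  locker 7: 180 = 180
That uses only 7 ≤ 8, so 8 storage lockers are enough.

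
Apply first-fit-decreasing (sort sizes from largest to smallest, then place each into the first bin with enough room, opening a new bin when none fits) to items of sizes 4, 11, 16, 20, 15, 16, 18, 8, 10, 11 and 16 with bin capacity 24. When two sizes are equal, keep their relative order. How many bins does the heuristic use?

8

Sorted descending: 20, 18, 16, 16, 16, 15, 11, 11, 10, 8, 4.
  20 → bin 1 (new)  [load 20/24]
  18 → bin 2 (new)  [load 18/24]
  16 → bin 3 (new)  [load 16/24]
  16 → bin 4 (new)  [load 16/24]
  16 → bin 5 (new)  [load 16/24]
  15 → bin 6 (new)  [load 15/24]
  11 → bin 7 (new)  [load 11/24]
  11 → bin 7  [load 22/24]
  10 → bin 8 (new)  [load 10/24]
  8 → bin 3  [load 24/24]
  4 → bin 1  [load 24/24]
8 bins opened.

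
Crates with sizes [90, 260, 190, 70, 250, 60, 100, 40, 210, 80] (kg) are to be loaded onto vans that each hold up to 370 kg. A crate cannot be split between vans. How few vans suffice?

4

Total = 260 + 250 + 210 + 190 + 100 + 90 + 80 + 70 + 60 + 40 = 1350 kg.
Lower bound: ⌈1350/370⌉ = 4 vans.
A packing using 4 vans:
  van 1: 260 + 100 = 360
  van 2: 250 + 90 = 340
  van 3: 210 + 80 + 70 = 360
  van 4: 190 + 60 + 40 = 290
This matches the lower bound, so 4 is optimal.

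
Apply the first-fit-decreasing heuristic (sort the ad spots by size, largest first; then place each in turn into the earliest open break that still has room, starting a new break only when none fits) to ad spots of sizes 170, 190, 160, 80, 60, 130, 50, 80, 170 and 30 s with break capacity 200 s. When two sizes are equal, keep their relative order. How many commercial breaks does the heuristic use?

Sorted descending: 190, 170, 170, 160, 130, 80, 80, 60, 50, 30.
  190 → break 1 (new)  [load 190/200]
  170 → break 2 (new)  [load 170/200]
  170 → break 3 (new)  [load 170/200]
  160 → break 4 (new)  [load 160/200]
  130 → break 5 (new)  [load 130/200]
  80 → break 6 (new)  [load 80/200]
  80 → break 6  [load 160/200]
  60 → break 5  [load 190/200]
  50 → break 7 (new)  [load 50/200]
  30 → break 2  [load 200/200]
7 commercial breaks opened.

7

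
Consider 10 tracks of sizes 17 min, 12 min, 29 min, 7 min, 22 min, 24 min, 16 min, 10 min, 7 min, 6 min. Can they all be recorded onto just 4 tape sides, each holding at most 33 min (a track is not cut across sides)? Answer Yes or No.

No

Total = 150 min; ⌈150/33⌉ = 5.
At least 5 tape sides are required, but only 4 are allowed.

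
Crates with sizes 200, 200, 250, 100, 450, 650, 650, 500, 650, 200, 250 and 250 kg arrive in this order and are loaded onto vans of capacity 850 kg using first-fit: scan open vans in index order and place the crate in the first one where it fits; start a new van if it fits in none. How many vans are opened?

  200 → van 1 (new)  [load 200/850]
  200 → van 1  [load 400/850]
  250 → van 1  [load 650/850]
  100 → van 1  [load 750/850]
  450 → van 2 (new)  [load 450/850]
  650 → van 3 (new)  [load 650/850]
  650 → van 4 (new)  [load 650/850]
  500 → van 5 (new)  [load 500/850]
  650 → van 6 (new)  [load 650/850]
  200 → van 2  [load 650/850]
  250 → van 5  [load 750/850]
  250 → van 7 (new)  [load 250/850]
7 vans opened.

7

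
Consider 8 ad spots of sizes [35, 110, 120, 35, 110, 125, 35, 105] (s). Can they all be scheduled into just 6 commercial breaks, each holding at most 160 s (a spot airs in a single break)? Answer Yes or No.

A valid assignment using 5 commercial breaks:
  break 1: 125 + 35 = 160
  break 2: 120 + 35 = 155
  break 3: 110 + 35 = 145
  break 4: 110 = 110
  break 5: 105 = 105
That uses only 5 ≤ 6, so 6 commercial breaks are enough.

Yes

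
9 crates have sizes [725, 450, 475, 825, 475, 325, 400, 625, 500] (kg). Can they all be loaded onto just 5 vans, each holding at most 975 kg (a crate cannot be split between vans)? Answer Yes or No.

No

Total = 4800 kg; ⌈4800/975⌉ = 5.
The bound of 5 does not rule out 5, but exhaustive search shows no assignment into 5 vans of capacity 975 kg exists — the minimum is 6.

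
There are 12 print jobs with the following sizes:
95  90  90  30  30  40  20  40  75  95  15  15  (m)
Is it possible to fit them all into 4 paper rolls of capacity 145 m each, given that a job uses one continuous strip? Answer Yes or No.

Total = 635 m; ⌈635/145⌉ = 5.
At least 5 paper rolls are required, but only 4 are allowed.

No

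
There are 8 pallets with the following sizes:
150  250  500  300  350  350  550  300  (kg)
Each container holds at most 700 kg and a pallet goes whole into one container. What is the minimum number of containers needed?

5

Total = 550 + 500 + 350 + 350 + 300 + 300 + 250 + 150 = 2750 kg.
Lower bound: ⌈2750/700⌉ = 4 containers.
A packing using 5 containers:
  container 1: 550 + 150 = 700
  container 2: 500 = 500
  container 3: 350 + 350 = 700
  container 4: 300 + 300 = 600
  container 5: 250 = 250
No arrangement into 4 containers stays within capacity, so 5 is optimal.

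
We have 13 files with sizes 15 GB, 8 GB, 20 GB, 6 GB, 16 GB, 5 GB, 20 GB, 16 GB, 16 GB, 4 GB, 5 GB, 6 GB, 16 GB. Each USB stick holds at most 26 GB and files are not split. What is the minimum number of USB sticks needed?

7

Total = 20 + 20 + 16 + 16 + 16 + 16 + 15 + 8 + 6 + 6 + 5 + 5 + 4 = 153 GB.
Lower bound: ⌈153/26⌉ = 6 USB sticks.
Also, 7 files each exceed 13 GB, and no two of those can share a USB stick, so at least 7 USB sticks are needed.
A packing using 7 USB sticks:
  USB stick 1: 20 + 6 = 26
  USB stick 2: 20 + 6 = 26
  USB stick 3: 16 + 8 = 24
  USB stick 4: 16 + 5 + 5 = 26
  USB stick 5: 16 + 4 = 20
  USB stick 6: 16 = 16
  USB stick 7: 15 = 15
This matches the lower bound, so 7 is optimal.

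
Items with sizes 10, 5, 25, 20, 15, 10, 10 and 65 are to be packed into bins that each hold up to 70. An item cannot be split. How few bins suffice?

Total = 65 + 25 + 20 + 15 + 10 + 10 + 10 + 5 = 160.
Lower bound: ⌈160/70⌉ = 3 bins.
A packing using 3 bins:
  bin 1: 65 + 5 = 70
  bin 2: 25 + 20 + 15 + 10 = 70
  bin 3: 10 + 10 = 20
This matches the lower bound, so 3 is optimal.

3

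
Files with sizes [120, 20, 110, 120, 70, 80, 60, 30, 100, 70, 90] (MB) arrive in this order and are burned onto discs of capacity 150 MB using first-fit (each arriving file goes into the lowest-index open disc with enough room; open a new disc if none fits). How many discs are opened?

7

  120 → disc 1 (new)  [load 120/150]
  20 → disc 1  [load 140/150]
  110 → disc 2 (new)  [load 110/150]
  120 → disc 3 (new)  [load 120/150]
  70 → disc 4 (new)  [load 70/150]
  80 → disc 4  [load 150/150]
  60 → disc 5 (new)  [load 60/150]
  30 → disc 2  [load 140/150]
  100 → disc 6 (new)  [load 100/150]
  70 → disc 5  [load 130/150]
  90 → disc 7 (new)  [load 90/150]
7 discs opened.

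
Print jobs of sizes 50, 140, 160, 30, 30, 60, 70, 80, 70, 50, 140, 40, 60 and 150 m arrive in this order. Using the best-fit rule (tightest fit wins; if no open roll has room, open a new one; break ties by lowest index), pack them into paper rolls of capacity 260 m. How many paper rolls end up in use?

  50 → roll 1 (new)  [load 50/260]
  140 → roll 1  [load 190/260]
  160 → roll 2 (new)  [load 160/260]
  30 → roll 1  [load 220/260]
  30 → roll 1  [load 250/260]
  60 → roll 2  [load 220/260]
  70 → roll 3 (new)  [load 70/260]
  80 → roll 3  [load 150/260]
  70 → roll 3  [load 220/260]
  50 → roll 4 (new)  [load 50/260]
  140 → roll 4  [load 190/260]
  40 → roll 2  [load 260/260]
  60 → roll 4  [load 250/260]
  150 → roll 5 (new)  [load 150/260]
5 paper rolls opened.

5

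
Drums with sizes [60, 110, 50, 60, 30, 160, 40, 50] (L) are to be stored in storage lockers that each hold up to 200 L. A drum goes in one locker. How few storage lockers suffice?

3

Total = 160 + 110 + 60 + 60 + 50 + 50 + 40 + 30 = 560 L.
Lower bound: ⌈560/200⌉ = 3 storage lockers.
A packing using 3 storage lockers:
  locker 1: 160 + 40 = 200
  locker 2: 110 + 60 + 30 = 200
  locker 3: 60 + 50 + 50 = 160
This matches the lower bound, so 3 is optimal.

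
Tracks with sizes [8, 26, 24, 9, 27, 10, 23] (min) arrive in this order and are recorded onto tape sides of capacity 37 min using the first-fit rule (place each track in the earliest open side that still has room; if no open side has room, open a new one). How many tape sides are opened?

4

  8 → side 1 (new)  [load 8/37]
  26 → side 1  [load 34/37]
  24 → side 2 (new)  [load 24/37]
  9 → side 2  [load 33/37]
  27 → side 3 (new)  [load 27/37]
  10 → side 3  [load 37/37]
  23 → side 4 (new)  [load 23/37]
4 tape sides opened.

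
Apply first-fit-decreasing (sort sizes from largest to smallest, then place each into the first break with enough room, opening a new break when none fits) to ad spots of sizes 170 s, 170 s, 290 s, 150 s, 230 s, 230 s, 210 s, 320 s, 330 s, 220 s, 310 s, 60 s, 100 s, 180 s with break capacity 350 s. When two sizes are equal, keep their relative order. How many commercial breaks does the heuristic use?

Sorted descending: 330, 320, 310, 290, 230, 230, 220, 210, 180, 170, 170, 150, 100, 60.
  330 → break 1 (new)  [load 330/350]
  320 → break 2 (new)  [load 320/350]
  310 → break 3 (new)  [load 310/350]
  290 → break 4 (new)  [load 290/350]
  230 → break 5 (new)  [load 230/350]
  230 → break 6 (new)  [load 230/350]
  220 → break 7 (new)  [load 220/350]
  210 → break 8 (new)  [load 210/350]
  180 → break 9 (new)  [load 180/350]
  170 → break 9  [load 350/350]
  170 → break 10 (new)  [load 170/350]
  150 → break 10  [load 320/350]
  100 → break 5  [load 330/350]
  60 → break 4  [load 350/350]
10 commercial breaks opened.

10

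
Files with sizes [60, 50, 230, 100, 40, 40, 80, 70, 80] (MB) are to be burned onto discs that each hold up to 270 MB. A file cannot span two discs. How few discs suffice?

3

Total = 230 + 100 + 80 + 80 + 70 + 60 + 50 + 40 + 40 = 750 MB.
Lower bound: ⌈750/270⌉ = 3 discs.
A packing using 3 discs:
  disc 1: 230 + 40 = 270
  disc 2: 100 + 80 + 80 = 260
  disc 3: 70 + 60 + 50 + 40 = 220
This matches the lower bound, so 3 is optimal.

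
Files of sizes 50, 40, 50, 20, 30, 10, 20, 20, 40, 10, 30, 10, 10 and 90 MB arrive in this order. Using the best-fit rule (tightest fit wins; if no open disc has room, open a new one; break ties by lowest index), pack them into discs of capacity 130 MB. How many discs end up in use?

4

  50 → disc 1 (new)  [load 50/130]
  40 → disc 1  [load 90/130]
  50 → disc 2 (new)  [load 50/130]
  20 → disc 1  [load 110/130]
  30 → disc 2  [load 80/130]
  10 → disc 1  [load 120/130]
  20 → disc 2  [load 100/130]
  20 → disc 2  [load 120/130]
  40 → disc 3 (new)  [load 40/130]
  10 → disc 1  [load 130/130]
  30 → disc 3  [load 70/130]
  10 → disc 2  [load 130/130]
  10 → disc 3  [load 80/130]
  90 → disc 4 (new)  [load 90/130]
4 discs opened.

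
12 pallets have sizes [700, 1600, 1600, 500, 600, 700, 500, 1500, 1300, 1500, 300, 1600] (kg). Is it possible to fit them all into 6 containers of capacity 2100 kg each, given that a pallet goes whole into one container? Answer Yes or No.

Total = 12400 kg; ⌈12400/2100⌉ = 6.
The bound of 6 does not rule out 6, but exhaustive search shows no assignment into 6 containers of capacity 2100 kg exists — the minimum is 7.

No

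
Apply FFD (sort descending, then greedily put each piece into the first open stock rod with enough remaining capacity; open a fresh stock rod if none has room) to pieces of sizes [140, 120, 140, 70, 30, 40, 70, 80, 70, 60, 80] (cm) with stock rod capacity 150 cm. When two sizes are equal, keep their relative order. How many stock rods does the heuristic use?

7

Sorted descending: 140, 140, 120, 80, 80, 70, 70, 70, 60, 40, 30.
  140 → stock rod 1 (new)  [load 140/150]
  140 → stock rod 2 (new)  [load 140/150]
  120 → stock rod 3 (new)  [load 120/150]
  80 → stock rod 4 (new)  [load 80/150]
  80 → stock rod 5 (new)  [load 80/150]
  70 → stock rod 4  [load 150/150]
  70 → stock rod 5  [load 150/150]
  70 → stock rod 6 (new)  [load 70/150]
  60 → stock rod 6  [load 130/150]
  40 → stock rod 7 (new)  [load 40/150]
  30 → stock rod 3  [load 150/150]
7 stock rods opened.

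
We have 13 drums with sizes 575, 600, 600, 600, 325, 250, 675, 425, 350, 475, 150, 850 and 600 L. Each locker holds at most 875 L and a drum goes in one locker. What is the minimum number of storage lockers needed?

9

Total = 850 + 675 + 600 + 600 + 600 + 600 + 575 + 475 + 425 + 350 + 325 + 250 + 150 = 6475 L.
Lower bound: ⌈6475/875⌉ = 8 storage lockers.
A packing using 9 storage lockers:
  locker 1: 850 = 850
  locker 2: 675 + 150 = 825
  locker 3: 600 + 250 = 850
  locker 4: 600 = 600
  locker 5: 600 = 600
  locker 6: 600 = 600
  locker 7: 575 = 575
  locker 8: 475 + 350 = 825
  locker 9: 425 + 325 = 750
No arrangement into 8 storage lockers stays within capacity, so 9 is optimal.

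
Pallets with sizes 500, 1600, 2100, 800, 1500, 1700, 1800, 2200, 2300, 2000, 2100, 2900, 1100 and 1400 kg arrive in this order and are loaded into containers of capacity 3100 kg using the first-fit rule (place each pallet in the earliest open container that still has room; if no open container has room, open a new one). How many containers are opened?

10

  500 → container 1 (new)  [load 500/3100]
  1600 → container 1  [load 2100/3100]
  2100 → container 2 (new)  [load 2100/3100]
  800 → container 1  [load 2900/3100]
  1500 → container 3 (new)  [load 1500/3100]
  1700 → container 4 (new)  [load 1700/3100]
  1800 → container 5 (new)  [load 1800/3100]
  2200 → container 6 (new)  [load 2200/3100]
  2300 → container 7 (new)  [load 2300/3100]
  2000 → container 8 (new)  [load 2000/3100]
  2100 → container 9 (new)  [load 2100/3100]
  2900 → container 10 (new)  [load 2900/3100]
  1100 → container 3  [load 2600/3100]
  1400 → container 4  [load 3100/3100]
10 containers opened.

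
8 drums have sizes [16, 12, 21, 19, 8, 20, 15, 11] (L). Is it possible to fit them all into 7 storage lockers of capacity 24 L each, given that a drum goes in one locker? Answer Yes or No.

A valid assignment using 6 storage lockers:
  locker 1: 21 = 21
  locker 2: 20 = 20
  locker 3: 19 = 19
  locker 4: 16 + 8 = 24
  locker 5: 15 = 15
  locker 6: 12 + 11 = 23
That uses only 6 ≤ 7, so 7 storage lockers are enough.

Yes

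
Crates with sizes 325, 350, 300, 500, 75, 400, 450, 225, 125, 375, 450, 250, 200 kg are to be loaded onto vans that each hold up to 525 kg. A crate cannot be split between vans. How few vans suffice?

Total = 500 + 450 + 450 + 400 + 375 + 350 + 325 + 300 + 250 + 225 + 200 + 125 + 75 = 4025 kg.
Lower bound: ⌈4025/525⌉ = 8 vans.
A packing using 9 vans:
  van 1: 500 = 500
  van 2: 450 + 75 = 525
  van 3: 450 = 450
  van 4: 400 + 125 = 525
  van 5: 375 = 375
  van 6: 350 = 350
  van 7: 325 + 200 = 525
  van 8: 300 + 225 = 525
  van 9: 250 = 250
No arrangement into 8 vans stays within capacity, so 9 is optimal.

9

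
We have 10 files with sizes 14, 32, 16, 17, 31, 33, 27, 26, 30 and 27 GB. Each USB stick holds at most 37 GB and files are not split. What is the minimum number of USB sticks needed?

9

Total = 33 + 32 + 31 + 30 + 27 + 27 + 26 + 17 + 16 + 14 = 253 GB.
Lower bound: ⌈253/37⌉ = 7 USB sticks.
A packing using 9 USB sticks:
  USB stick 1: 33 = 33
  USB stick 2: 32 = 32
  USB stick 3: 31 = 31
  USB stick 4: 30 = 30
  USB stick 5: 27 = 27
  USB stick 6: 27 = 27
  USB stick 7: 26 = 26
  USB stick 8: 17 + 16 = 33
  USB stick 9: 14 = 14
No arrangement into 8 USB sticks stays within capacity, so 9 is optimal.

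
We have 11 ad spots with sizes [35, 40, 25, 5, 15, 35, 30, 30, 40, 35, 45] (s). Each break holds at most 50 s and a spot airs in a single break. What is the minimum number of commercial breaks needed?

Total = 45 + 40 + 40 + 35 + 35 + 35 + 30 + 30 + 25 + 15 + 5 = 335 s.
Lower bound: ⌈335/50⌉ = 7 commercial breaks.
Also, 8 ad spots each exceed 25 s, and no two of those can share a break, so at least 8 commercial breaks are needed.
A packing using 9 commercial breaks:
  break 1: 45 + 5 = 50
  break 2: 40 = 40
  break 3: 40 = 40
  break 4: 35 + 15 = 50
  break 5: 35 = 35
  break 6: 35 = 35
  break 7: 30 = 30
  break 8: 30 = 30
  break 9: 25 = 25
No arrangement into 8 commercial breaks stays within capacity, so 9 is optimal.

9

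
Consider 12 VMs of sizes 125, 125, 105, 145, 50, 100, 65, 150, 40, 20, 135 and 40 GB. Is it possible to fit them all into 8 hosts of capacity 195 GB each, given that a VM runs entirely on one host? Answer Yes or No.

A valid assignment using 7 hosts:
  host 1: 150 + 40 = 190
  host 2: 145 + 50 = 195
  host 3: 135 + 40 + 20 = 195
  host 4: 125 + 65 = 190
  host 5: 125 = 125
  host 6: 105 = 105
  host 7: 100 = 100
That uses only 7 ≤ 8, so 8 hosts are enough.

Yes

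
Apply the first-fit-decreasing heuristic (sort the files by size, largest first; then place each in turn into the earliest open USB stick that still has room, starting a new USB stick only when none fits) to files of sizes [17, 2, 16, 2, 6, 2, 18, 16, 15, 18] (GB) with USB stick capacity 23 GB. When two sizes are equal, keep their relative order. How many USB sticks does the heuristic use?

6

Sorted descending: 18, 18, 17, 16, 16, 15, 6, 2, 2, 2.
  18 → USB stick 1 (new)  [load 18/23]
  18 → USB stick 2 (new)  [load 18/23]
  17 → USB stick 3 (new)  [load 17/23]
  16 → USB stick 4 (new)  [load 16/23]
  16 → USB stick 5 (new)  [load 16/23]
  15 → USB stick 6 (new)  [load 15/23]
  6 → USB stick 3  [load 23/23]
  2 → USB stick 1  [load 20/23]
  2 → USB stick 1  [load 22/23]
  2 → USB stick 2  [load 20/23]
6 USB sticks opened.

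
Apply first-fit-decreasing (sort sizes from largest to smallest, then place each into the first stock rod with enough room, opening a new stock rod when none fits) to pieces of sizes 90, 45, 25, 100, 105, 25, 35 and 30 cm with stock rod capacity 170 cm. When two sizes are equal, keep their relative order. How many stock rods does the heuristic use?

3

Sorted descending: 105, 100, 90, 45, 35, 30, 25, 25.
  105 → stock rod 1 (new)  [load 105/170]
  100 → stock rod 2 (new)  [load 100/170]
  90 → stock rod 3 (new)  [load 90/170]
  45 → stock rod 1  [load 150/170]
  35 → stock rod 2  [load 135/170]
  30 → stock rod 2  [load 165/170]
  25 → stock rod 3  [load 115/170]
  25 → stock rod 3  [load 140/170]
3 stock rods opened.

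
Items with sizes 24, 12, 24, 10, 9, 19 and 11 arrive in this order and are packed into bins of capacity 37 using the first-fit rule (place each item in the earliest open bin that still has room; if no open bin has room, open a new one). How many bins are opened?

4

  24 → bin 1 (new)  [load 24/37]
  12 → bin 1  [load 36/37]
  24 → bin 2 (new)  [load 24/37]
  10 → bin 2  [load 34/37]
  9 → bin 3 (new)  [load 9/37]
  19 → bin 3  [load 28/37]
  11 → bin 4 (new)  [load 11/37]
4 bins opened.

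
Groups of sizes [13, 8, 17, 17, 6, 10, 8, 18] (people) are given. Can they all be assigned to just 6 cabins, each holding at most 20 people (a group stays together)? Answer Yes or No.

A valid assignment using 6 cabins:
  cabin 1: 18 = 18
  cabin 2: 17 = 17
  cabin 3: 17 = 17
  cabin 4: 13 + 6 = 19
  cabin 5: 10 + 8 = 18
  cabin 6: 8 = 8
Every load is within 20 people, so 6 cabins suffice.

Yes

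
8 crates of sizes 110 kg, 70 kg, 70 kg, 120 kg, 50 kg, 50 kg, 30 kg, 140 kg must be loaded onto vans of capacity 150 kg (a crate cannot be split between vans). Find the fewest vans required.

5

Total = 140 + 120 + 110 + 70 + 70 + 50 + 50 + 30 = 640 kg.
Lower bound: ⌈640/150⌉ = 5 vans.
A packing using 5 vans:
  van 1: 140 = 140
  van 2: 120 + 30 = 150
  van 3: 110 = 110
  van 4: 70 + 70 = 140
  van 5: 50 + 50 = 100
This matches the lower bound, so 5 is optimal.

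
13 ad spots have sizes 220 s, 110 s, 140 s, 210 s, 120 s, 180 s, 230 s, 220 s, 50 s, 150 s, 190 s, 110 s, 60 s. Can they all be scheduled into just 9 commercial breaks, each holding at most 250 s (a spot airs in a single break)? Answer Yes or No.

Yes

A valid assignment using 9 commercial breaks:
  break 1: 230 = 230
  break 2: 220 = 220
  break 3: 220 = 220
  break 4: 210 = 210
  break 5: 190 + 60 = 250
  break 6: 180 + 50 = 230
  break 7: 150 = 150
  break 8: 140 + 110 = 250
  break 9: 120 + 110 = 230
Every load is within 250 s, so 9 commercial breaks suffice.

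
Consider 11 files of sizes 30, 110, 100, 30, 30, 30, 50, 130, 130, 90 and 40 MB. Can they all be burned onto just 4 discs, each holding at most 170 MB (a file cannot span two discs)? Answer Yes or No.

Total = 770 MB; ⌈770/170⌉ = 5.
At least 5 discs are required, but only 4 are allowed.

No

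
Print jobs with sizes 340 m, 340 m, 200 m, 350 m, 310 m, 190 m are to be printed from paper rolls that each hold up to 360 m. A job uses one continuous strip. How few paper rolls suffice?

Total = 350 + 340 + 340 + 310 + 200 + 190 = 1730 m.
Lower bound: ⌈1730/360⌉ = 5 paper rolls.
Also, 6 print jobs each exceed 180 m, and no two of those can share a roll, so at least 6 paper rolls are needed.
A packing using 6 paper rolls:
  roll 1: 350 = 350
  roll 2: 340 = 340
  roll 3: 340 = 340
  roll 4: 310 = 310
  roll 5: 200 = 200
  roll 6: 190 = 190
This matches the lower bound, so 6 is optimal.

6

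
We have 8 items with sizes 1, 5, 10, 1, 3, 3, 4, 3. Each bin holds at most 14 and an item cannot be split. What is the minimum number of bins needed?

Total = 10 + 5 + 4 + 3 + 3 + 3 + 1 + 1 = 30.
Lower bound: ⌈30/14⌉ = 3 bins.
A packing using 3 bins:
  bin 1: 10 + 4 = 14
  bin 2: 5 + 3 + 3 + 3 = 14
  bin 3: 1 + 1 = 2
This matches the lower bound, so 3 is optimal.

3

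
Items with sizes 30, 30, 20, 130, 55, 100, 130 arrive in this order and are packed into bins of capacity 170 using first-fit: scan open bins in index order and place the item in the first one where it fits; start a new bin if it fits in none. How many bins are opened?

4

  30 → bin 1 (new)  [load 30/170]
  30 → bin 1  [load 60/170]
  20 → bin 1  [load 80/170]
  130 → bin 2 (new)  [load 130/170]
  55 → bin 1  [load 135/170]
  100 → bin 3 (new)  [load 100/170]
  130 → bin 4 (new)  [load 130/170]
4 bins opened.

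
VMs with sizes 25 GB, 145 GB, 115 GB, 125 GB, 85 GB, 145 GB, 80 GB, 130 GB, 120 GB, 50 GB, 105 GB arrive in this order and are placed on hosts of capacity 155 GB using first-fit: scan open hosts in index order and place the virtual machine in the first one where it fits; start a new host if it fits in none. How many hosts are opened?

9

  25 → host 1 (new)  [load 25/155]
  145 → host 2 (new)  [load 145/155]
  115 → host 1  [load 140/155]
  125 → host 3 (new)  [load 125/155]
  85 → host 4 (new)  [load 85/155]
  145 → host 5 (new)  [load 145/155]
  80 → host 6 (new)  [load 80/155]
  130 → host 7 (new)  [load 130/155]
  120 → host 8 (new)  [load 120/155]
  50 → host 4  [load 135/155]
  105 → host 9 (new)  [load 105/155]
9 hosts opened.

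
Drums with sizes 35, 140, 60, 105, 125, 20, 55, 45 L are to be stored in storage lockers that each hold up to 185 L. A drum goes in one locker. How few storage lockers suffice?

Total = 140 + 125 + 105 + 60 + 55 + 45 + 35 + 20 = 585 L.
Lower bound: ⌈585/185⌉ = 4 storage lockers.
A packing using 4 storage lockers:
  locker 1: 140 + 45 = 185
  locker 2: 125 + 60 = 185
  locker 3: 105 + 55 + 20 = 180
  locker 4: 35 = 35
This matches the lower bound, so 4 is optimal.

4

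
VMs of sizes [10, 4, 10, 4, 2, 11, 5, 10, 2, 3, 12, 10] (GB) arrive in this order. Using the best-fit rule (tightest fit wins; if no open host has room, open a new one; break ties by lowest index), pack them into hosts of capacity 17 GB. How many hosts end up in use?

  10 → host 1 (new)  [load 10/17]
  4 → host 1  [load 14/17]
  10 → host 2 (new)  [load 10/17]
  4 → host 2  [load 14/17]
  2 → host 1  [load 16/17]
  11 → host 3 (new)  [load 11/17]
  5 → host 3  [load 16/17]
  10 → host 4 (new)  [load 10/17]
  2 → host 2  [load 16/17]
  3 → host 4  [load 13/17]
  12 → host 5 (new)  [load 12/17]
  10 → host 6 (new)  [load 10/17]
6 hosts opened.

6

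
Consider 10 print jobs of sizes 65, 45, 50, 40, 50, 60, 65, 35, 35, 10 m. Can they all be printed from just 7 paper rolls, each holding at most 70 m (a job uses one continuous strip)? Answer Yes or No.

Total = 455 m; ⌈455/70⌉ = 7.
The bound of 7 does not rule out 7, but exhaustive search shows no assignment into 7 paper rolls of capacity 70 m exists — the minimum is 8.

No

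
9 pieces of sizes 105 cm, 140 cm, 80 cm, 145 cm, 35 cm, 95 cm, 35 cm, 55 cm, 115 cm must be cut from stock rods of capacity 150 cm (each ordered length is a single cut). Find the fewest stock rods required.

Total = 145 + 140 + 115 + 105 + 95 + 80 + 55 + 35 + 35 = 805 cm.
Lower bound: ⌈805/150⌉ = 6 stock rods.
A packing using 6 stock rods:
  stock rod 1: 145 = 145
  stock rod 2: 140 = 140
  stock rod 3: 115 + 35 = 150
  stock rod 4: 105 + 35 = 140
  stock rod 5: 95 + 55 = 150
  stock rod 6: 80 = 80
This matches the lower bound, so 6 is optimal.

6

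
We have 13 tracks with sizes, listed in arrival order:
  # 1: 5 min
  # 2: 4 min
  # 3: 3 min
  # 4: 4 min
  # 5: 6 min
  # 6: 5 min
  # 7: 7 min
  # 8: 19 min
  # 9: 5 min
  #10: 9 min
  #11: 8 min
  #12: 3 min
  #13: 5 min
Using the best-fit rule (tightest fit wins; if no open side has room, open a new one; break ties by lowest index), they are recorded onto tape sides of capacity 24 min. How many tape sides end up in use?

  5 → side 1 (new)  [load 5/24]
  4 → side 1  [load 9/24]
  3 → side 1  [load 12/24]
  4 → side 1  [load 16/24]
  6 → side 1  [load 22/24]
  5 → side 2 (new)  [load 5/24]
  7 → side 2  [load 12/24]
  19 → side 3 (new)  [load 19/24]
  5 → side 3  [load 24/24]
  9 → side 2  [load 21/24]
  8 → side 4 (new)  [load 8/24]
  3 → side 2  [load 24/24]
  5 → side 4  [load 13/24]
4 tape sides opened.

4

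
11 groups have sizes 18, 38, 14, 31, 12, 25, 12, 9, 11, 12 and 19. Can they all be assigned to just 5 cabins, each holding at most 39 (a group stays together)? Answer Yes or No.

Total = 201; ⌈201/39⌉ = 6.
At least 6 cabins are required, but only 5 are allowed.

No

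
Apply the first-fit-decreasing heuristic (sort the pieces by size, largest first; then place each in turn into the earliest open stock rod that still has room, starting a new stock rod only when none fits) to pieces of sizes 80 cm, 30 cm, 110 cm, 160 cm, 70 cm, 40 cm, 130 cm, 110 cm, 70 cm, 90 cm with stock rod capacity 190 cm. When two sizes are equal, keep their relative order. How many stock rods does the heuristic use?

Sorted descending: 160, 130, 110, 110, 90, 80, 70, 70, 40, 30.
  160 → stock rod 1 (new)  [load 160/190]
  130 → stock rod 2 (new)  [load 130/190]
  110 → stock rod 3 (new)  [load 110/190]
  110 → stock rod 4 (new)  [load 110/190]
  90 → stock rod 5 (new)  [load 90/190]
  80 → stock rod 3  [load 190/190]
  70 → stock rod 4  [load 180/190]
  70 → stock rod 5  [load 160/190]
  40 → stock rod 2  [load 170/190]
  30 → stock rod 1  [load 190/190]
5 stock rods opened.

5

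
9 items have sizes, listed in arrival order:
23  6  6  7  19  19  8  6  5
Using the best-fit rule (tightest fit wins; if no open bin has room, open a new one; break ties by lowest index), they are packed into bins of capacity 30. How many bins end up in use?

4

  23 → bin 1 (new)  [load 23/30]
  6 → bin 1  [load 29/30]
  6 → bin 2 (new)  [load 6/30]
  7 → bin 2  [load 13/30]
  19 → bin 3 (new)  [load 19/30]
  19 → bin 4 (new)  [load 19/30]
  8 → bin 3  [load 27/30]
  6 → bin 4  [load 25/30]
  5 → bin 4  [load 30/30]
4 bins opened.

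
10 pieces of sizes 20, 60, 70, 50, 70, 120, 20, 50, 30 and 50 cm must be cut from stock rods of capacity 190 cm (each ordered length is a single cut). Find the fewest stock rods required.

Total = 120 + 70 + 70 + 60 + 50 + 50 + 50 + 30 + 20 + 20 = 540 cm.
Lower bound: ⌈540/190⌉ = 3 stock rods.
A packing using 3 stock rods:
  stock rod 1: 120 + 70 = 190
  stock rod 2: 70 + 60 + 50 = 180
  stock rod 3: 50 + 50 + 30 + 20 + 20 = 170
This matches the lower bound, so 3 is optimal.

3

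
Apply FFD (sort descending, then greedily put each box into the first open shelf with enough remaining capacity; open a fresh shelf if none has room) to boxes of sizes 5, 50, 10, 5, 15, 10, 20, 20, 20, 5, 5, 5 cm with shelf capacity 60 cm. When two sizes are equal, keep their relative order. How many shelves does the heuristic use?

Sorted descending: 50, 20, 20, 20, 15, 10, 10, 5, 5, 5, 5, 5.
  50 → shelf 1 (new)  [load 50/60]
  20 → shelf 2 (new)  [load 20/60]
  20 → shelf 2  [load 40/60]
  20 → shelf 2  [load 60/60]
  15 → shelf 3 (new)  [load 15/60]
  10 → shelf 1  [load 60/60]
  10 → shelf 3  [load 25/60]
  5 → shelf 3  [load 30/60]
  5 → shelf 3  [load 35/60]
  5 → shelf 3  [load 40/60]
  5 → shelf 3  [load 45/60]
  5 → shelf 3  [load 50/60]
3 shelves opened.

3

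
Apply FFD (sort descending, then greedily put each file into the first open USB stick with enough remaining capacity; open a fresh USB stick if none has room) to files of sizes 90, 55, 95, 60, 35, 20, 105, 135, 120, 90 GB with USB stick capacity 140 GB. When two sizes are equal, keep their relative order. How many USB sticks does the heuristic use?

Sorted descending: 135, 120, 105, 95, 90, 90, 60, 55, 35, 20.
  135 → USB stick 1 (new)  [load 135/140]
  120 → USB stick 2 (new)  [load 120/140]
  105 → USB stick 3 (new)  [load 105/140]
  95 → USB stick 4 (new)  [load 95/140]
  90 → USB stick 5 (new)  [load 90/140]
  90 → USB stick 6 (new)  [load 90/140]
  60 → USB stick 7 (new)  [load 60/140]
  55 → USB stick 7  [load 115/140]
  35 → USB stick 3  [load 140/140]
  20 → USB stick 2  [load 140/140]
7 USB sticks opened.

7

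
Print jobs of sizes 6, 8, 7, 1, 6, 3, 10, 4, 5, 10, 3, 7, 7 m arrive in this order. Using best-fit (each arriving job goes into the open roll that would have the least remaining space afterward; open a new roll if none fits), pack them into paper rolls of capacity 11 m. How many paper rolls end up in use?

  6 → roll 1 (new)  [load 6/11]
  8 → roll 2 (new)  [load 8/11]
  7 → roll 3 (new)  [load 7/11]
  1 → roll 2  [load 9/11]
  6 → roll 4 (new)  [load 6/11]
  3 → roll 3  [load 10/11]
  10 → roll 5 (new)  [load 10/11]
  4 → roll 1  [load 10/11]
  5 → roll 4  [load 11/11]
  10 → roll 6 (new)  [load 10/11]
  3 → roll 7 (new)  [load 3/11]
  7 → roll 7  [load 10/11]
  7 → roll 8 (new)  [load 7/11]
8 paper rolls opened.

8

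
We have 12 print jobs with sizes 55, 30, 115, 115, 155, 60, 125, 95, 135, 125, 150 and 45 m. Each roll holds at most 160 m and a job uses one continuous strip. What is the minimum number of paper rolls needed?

9

Total = 155 + 150 + 135 + 125 + 125 + 115 + 115 + 95 + 60 + 55 + 45 + 30 = 1205 m.
Lower bound: ⌈1205/160⌉ = 8 paper rolls.
A packing using 9 paper rolls:
  roll 1: 155 = 155
  roll 2: 150 = 150
  roll 3: 135 = 135
  roll 4: 125 + 30 = 155
  roll 5: 125 = 125
  roll 6: 115 + 45 = 160
  roll 7: 115 = 115
  roll 8: 95 + 60 = 155
  roll 9: 55 = 55
No arrangement into 8 paper rolls stays within capacity, so 9 is optimal.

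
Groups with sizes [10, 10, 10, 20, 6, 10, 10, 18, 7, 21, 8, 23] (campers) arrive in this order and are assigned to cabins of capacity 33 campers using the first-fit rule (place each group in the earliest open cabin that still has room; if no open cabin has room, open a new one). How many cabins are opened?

6

  10 → cabin 1 (new)  [load 10/33]
  10 → cabin 1  [load 20/33]
  10 → cabin 1  [load 30/33]
  20 → cabin 2 (new)  [load 20/33]
  6 → cabin 2  [load 26/33]
  10 → cabin 3 (new)  [load 10/33]
  10 → cabin 3  [load 20/33]
  18 → cabin 4 (new)  [load 18/33]
  7 → cabin 2  [load 33/33]
  21 → cabin 5 (new)  [load 21/33]
  8 → cabin 3  [load 28/33]
  23 → cabin 6 (new)  [load 23/33]
6 cabins opened.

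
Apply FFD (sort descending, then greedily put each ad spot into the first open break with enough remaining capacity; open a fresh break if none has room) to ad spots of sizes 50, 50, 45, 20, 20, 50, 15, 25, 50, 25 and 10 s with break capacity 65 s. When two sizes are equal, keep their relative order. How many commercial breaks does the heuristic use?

Sorted descending: 50, 50, 50, 50, 45, 25, 25, 20, 20, 15, 10.
  50 → break 1 (new)  [load 50/65]
  50 → break 2 (new)  [load 50/65]
  50 → break 3 (new)  [load 50/65]
  50 → break 4 (new)  [load 50/65]
  45 → break 5 (new)  [load 45/65]
  25 → break 6 (new)  [load 25/65]
  25 → break 6  [load 50/65]
  20 → break 5  [load 65/65]
  20 → break 7 (new)  [load 20/65]
  15 → break 1  [load 65/65]
  10 → break 2  [load 60/65]
7 commercial breaks opened.

7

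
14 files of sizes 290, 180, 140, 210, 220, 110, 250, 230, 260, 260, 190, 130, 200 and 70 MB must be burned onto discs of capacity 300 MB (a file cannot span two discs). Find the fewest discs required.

11

Total = 290 + 260 + 260 + 250 + 230 + 220 + 210 + 200 + 190 + 180 + 140 + 130 + 110 + 70 = 2740 MB.
Lower bound: ⌈2740/300⌉ = 10 discs.
A packing using 11 discs:
  disc 1: 290 = 290
  disc 2: 260 = 260
  disc 3: 260 = 260
  disc 4: 250 = 250
  disc 5: 230 + 70 = 300
  disc 6: 220 = 220
  disc 7: 210 = 210
  disc 8: 200 = 200
  disc 9: 190 + 110 = 300
  disc 10: 180 = 180
  disc 11: 140 + 130 = 270
No arrangement into 10 discs stays within capacity, so 11 is optimal.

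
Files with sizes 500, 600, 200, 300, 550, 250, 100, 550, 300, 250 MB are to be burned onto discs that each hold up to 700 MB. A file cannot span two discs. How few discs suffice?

6

Total = 600 + 550 + 550 + 500 + 300 + 300 + 250 + 250 + 200 + 100 = 3600 MB.
Lower bound: ⌈3600/700⌉ = 6 discs.
A packing using 6 discs:
  disc 1: 600 + 100 = 700
  disc 2: 550 = 550
  disc 3: 550 = 550
  disc 4: 500 + 200 = 700
  disc 5: 300 + 300 = 600
  disc 6: 250 + 250 = 500
This matches the lower bound, so 6 is optimal.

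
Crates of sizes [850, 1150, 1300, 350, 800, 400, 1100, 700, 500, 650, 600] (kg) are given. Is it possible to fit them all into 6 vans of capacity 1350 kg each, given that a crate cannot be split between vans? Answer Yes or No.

No

Total = 8400 kg; ⌈8400/1350⌉ = 7.
At least 7 vans are required, but only 6 are allowed.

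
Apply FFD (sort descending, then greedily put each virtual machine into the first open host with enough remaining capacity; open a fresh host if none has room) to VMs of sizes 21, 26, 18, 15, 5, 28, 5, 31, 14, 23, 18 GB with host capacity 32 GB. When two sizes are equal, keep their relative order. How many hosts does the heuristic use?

Sorted descending: 31, 28, 26, 23, 21, 18, 18, 15, 14, 5, 5.
  31 → host 1 (new)  [load 31/32]
  28 → host 2 (new)  [load 28/32]
  26 → host 3 (new)  [load 26/32]
  23 → host 4 (new)  [load 23/32]
  21 → host 5 (new)  [load 21/32]
  18 → host 6 (new)  [load 18/32]
  18 → host 7 (new)  [load 18/32]
  15 → host 8 (new)  [load 15/32]
  14 → host 6  [load 32/32]
  5 → host 3  [load 31/32]
  5 → host 4  [load 28/32]
8 hosts opened.

8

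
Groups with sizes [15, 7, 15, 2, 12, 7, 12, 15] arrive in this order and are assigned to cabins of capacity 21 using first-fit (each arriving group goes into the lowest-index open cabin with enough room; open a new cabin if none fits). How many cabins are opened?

5

  15 → cabin 1 (new)  [load 15/21]
  7 → cabin 2 (new)  [load 7/21]
  15 → cabin 3 (new)  [load 15/21]
  2 → cabin 1  [load 17/21]
  12 → cabin 2  [load 19/21]
  7 → cabin 4 (new)  [load 7/21]
  12 → cabin 4  [load 19/21]
  15 → cabin 5 (new)  [load 15/21]
5 cabins opened.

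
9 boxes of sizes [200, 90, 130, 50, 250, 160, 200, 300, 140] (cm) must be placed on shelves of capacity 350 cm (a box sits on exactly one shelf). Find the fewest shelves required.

5

Total = 300 + 250 + 200 + 200 + 160 + 140 + 130 + 90 + 50 = 1520 cm.
Lower bound: ⌈1520/350⌉ = 5 shelves.
A packing using 5 shelves:
  shelf 1: 300 + 50 = 350
  shelf 2: 250 + 90 = 340
  shelf 3: 200 + 140 = 340
  shelf 4: 200 + 130 = 330
  shelf 5: 160 = 160
This matches the lower bound, so 5 is optimal.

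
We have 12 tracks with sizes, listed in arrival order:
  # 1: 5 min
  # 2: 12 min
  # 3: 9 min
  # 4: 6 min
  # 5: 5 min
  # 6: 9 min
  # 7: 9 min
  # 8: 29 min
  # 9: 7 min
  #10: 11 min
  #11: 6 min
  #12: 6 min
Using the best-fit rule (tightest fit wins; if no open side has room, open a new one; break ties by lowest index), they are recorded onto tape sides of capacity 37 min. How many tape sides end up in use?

  5 → side 1 (new)  [load 5/37]
  12 → side 1  [load 17/37]
  9 → side 1  [load 26/37]
  6 → side 1  [load 32/37]
  5 → side 1  [load 37/37]
  9 → side 2 (new)  [load 9/37]
  9 → side 2  [load 18/37]
  29 → side 3 (new)  [load 29/37]
  7 → side 3  [load 36/37]
  11 → side 2  [load 29/37]
  6 → side 2  [load 35/37]
  6 → side 4 (new)  [load 6/37]
4 tape sides opened.

4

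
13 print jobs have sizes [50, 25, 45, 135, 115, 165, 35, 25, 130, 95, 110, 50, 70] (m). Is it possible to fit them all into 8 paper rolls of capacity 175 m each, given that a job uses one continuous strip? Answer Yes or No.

A valid assignment using 7 paper rolls:
  roll 1: 165 = 165
  roll 2: 135 + 35 = 170
  roll 3: 130 + 45 = 175
  roll 4: 115 + 50 = 165
  roll 5: 110 + 50 = 160
  roll 6: 95 + 70 = 165
  roll 7: 25 + 25 = 50
That uses only 7 ≤ 8, so 8 paper rolls are enough.

Yes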